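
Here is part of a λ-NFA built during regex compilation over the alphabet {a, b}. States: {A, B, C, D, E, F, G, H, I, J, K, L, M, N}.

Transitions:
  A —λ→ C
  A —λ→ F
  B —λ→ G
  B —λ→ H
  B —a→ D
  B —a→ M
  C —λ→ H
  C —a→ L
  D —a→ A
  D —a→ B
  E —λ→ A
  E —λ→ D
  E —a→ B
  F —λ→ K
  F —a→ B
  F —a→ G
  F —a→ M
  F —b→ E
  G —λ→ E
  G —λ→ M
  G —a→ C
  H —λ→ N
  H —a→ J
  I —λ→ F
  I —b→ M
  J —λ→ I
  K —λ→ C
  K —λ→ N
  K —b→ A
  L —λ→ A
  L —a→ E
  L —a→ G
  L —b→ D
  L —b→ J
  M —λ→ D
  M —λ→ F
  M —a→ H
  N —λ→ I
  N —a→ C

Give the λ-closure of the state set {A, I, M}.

Start with {A, I, M}.
From A via λ: add C, F.
From M via λ: add D.
From C via λ: add H.
From F via λ: add K.
From H via λ: add N.
No new states can be added; the closed set is {A, C, D, F, H, I, K, M, N}.

{A, C, D, F, H, I, K, M, N}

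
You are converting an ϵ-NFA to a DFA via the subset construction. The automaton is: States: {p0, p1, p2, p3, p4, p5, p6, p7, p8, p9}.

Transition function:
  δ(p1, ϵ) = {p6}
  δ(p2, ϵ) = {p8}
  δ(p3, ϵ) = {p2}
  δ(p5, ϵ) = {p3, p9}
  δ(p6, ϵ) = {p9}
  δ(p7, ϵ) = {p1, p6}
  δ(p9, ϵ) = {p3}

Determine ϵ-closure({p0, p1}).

{p0, p1, p2, p3, p6, p8, p9}

Start with {p0, p1}.
From p1 via ϵ: add p6.
From p6 via ϵ: add p9.
From p9 via ϵ: add p3.
From p3 via ϵ: add p2.
From p2 via ϵ: add p8.
No new states can be added; the closed set is {p0, p1, p2, p3, p6, p8, p9}.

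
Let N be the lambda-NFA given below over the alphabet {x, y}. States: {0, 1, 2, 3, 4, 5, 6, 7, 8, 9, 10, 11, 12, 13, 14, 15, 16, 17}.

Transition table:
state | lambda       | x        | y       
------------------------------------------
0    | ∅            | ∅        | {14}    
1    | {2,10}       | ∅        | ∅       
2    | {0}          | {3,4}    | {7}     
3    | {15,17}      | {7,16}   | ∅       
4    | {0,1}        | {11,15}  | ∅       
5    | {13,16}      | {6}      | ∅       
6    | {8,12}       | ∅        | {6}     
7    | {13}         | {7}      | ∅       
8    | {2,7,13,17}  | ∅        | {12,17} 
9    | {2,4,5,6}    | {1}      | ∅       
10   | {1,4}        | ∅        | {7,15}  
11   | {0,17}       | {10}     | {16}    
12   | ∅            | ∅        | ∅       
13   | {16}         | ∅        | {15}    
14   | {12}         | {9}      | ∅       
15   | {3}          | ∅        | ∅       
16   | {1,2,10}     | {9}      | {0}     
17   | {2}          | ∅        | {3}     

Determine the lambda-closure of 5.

Start with {5}.
From 5 via lambda: add 13, 16.
From 16 via lambda: add 1, 2, 10.
From 2 via lambda: add 0.
From 10 via lambda: add 4.
No new states can be added; the closed set is {0, 1, 2, 4, 5, 10, 13, 16}.

{0, 1, 2, 4, 5, 10, 13, 16}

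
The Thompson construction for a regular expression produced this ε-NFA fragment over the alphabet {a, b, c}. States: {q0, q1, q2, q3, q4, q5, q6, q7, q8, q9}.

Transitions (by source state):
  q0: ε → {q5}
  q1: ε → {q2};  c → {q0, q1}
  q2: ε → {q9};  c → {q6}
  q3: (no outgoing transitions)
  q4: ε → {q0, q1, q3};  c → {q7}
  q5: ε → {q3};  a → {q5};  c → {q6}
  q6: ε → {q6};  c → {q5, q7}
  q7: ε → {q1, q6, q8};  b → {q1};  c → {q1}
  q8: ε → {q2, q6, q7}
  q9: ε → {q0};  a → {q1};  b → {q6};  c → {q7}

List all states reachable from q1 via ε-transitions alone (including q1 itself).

{q0, q1, q2, q3, q5, q9}

Start with {q1}.
From q1 via ε: add q2.
From q2 via ε: add q9.
From q9 via ε: add q0.
From q0 via ε: add q5.
From q5 via ε: add q3.
No new states can be added; the closed set is {q0, q1, q2, q3, q5, q9}.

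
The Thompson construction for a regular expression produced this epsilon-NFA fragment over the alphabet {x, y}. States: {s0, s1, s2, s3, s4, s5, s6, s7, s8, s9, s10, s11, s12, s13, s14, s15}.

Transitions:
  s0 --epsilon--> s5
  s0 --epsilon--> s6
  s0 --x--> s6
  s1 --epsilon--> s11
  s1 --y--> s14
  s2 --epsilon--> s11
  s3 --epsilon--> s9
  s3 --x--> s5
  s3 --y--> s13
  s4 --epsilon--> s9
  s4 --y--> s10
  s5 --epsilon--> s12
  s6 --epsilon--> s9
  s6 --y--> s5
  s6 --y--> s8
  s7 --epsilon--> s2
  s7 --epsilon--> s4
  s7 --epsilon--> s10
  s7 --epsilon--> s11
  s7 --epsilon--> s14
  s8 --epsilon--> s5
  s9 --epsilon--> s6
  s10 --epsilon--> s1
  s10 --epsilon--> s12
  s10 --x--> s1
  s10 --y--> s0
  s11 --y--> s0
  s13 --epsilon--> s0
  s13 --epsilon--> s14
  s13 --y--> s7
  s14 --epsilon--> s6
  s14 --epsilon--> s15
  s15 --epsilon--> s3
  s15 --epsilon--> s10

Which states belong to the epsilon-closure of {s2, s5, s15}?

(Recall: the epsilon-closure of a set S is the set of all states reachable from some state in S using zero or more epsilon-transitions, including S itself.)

{s1, s2, s3, s5, s6, s9, s10, s11, s12, s15}

Start with {s2, s5, s15}.
From s2 via epsilon: add s11.
From s5 via epsilon: add s12.
From s15 via epsilon: add s3, s10.
From s3 via epsilon: add s9.
From s10 via epsilon: add s1.
From s9 via epsilon: add s6.
No new states can be added; the closed set is {s1, s2, s3, s5, s6, s9, s10, s11, s12, s15}.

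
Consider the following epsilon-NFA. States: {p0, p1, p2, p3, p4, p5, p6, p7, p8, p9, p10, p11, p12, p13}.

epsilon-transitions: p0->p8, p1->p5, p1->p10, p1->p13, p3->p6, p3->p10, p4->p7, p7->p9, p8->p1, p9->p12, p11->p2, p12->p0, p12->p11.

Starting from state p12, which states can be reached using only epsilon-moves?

Start with {p12}.
From p12 via epsilon: add p0, p11.
From p0 via epsilon: add p8.
From p11 via epsilon: add p2.
From p8 via epsilon: add p1.
From p1 via epsilon: add p5, p10, p13.
No new states can be added; the closed set is {p0, p1, p2, p5, p8, p10, p11, p12, p13}.

{p0, p1, p2, p5, p8, p10, p11, p12, p13}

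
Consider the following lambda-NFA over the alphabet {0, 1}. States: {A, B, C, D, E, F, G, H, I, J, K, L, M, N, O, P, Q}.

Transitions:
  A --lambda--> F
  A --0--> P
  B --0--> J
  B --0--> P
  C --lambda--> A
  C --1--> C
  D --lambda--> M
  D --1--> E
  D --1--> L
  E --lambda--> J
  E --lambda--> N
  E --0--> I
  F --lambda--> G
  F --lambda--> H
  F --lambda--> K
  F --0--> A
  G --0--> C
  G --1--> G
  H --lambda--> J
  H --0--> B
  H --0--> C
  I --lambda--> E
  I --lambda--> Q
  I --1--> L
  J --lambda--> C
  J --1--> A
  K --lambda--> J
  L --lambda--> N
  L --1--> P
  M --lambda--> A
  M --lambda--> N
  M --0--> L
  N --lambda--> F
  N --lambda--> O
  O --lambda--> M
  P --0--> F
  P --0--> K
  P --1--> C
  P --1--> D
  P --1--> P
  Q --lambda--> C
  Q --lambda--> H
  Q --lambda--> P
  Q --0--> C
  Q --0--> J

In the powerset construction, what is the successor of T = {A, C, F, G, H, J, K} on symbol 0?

A on 0 → {P}.
F on 0 → {A}.
G on 0 → {C}.
H on 0 → {B, C}.
No 0-transition from C, J, K.
Union after reading 0: {A, B, C, P}.
Now take the lambda-closure:
From A via lambda: add F.
From F via lambda: add G, H, K.
From H via lambda: add J.
No new states can be added; the closed set is {A, B, C, F, G, H, J, K, P}.

{A, B, C, F, G, H, J, K, P}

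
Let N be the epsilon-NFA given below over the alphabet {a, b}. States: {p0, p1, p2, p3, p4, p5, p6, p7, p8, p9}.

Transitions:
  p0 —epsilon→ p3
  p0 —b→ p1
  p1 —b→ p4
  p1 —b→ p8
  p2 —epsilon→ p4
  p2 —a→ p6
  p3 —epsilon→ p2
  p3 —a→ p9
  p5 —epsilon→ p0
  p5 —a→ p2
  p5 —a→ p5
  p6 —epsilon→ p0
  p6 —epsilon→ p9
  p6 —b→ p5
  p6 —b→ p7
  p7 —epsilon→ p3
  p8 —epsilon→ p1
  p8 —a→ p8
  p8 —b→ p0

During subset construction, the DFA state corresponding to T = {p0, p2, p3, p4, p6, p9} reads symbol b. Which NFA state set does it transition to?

p0 on b → {p1}.
p6 on b → {p5, p7}.
No b-transition from p2, p3, p4, p9.
Union after reading b: {p1, p5, p7}.
Now take the epsilon-closure:
From p5 via epsilon: add p0.
From p7 via epsilon: add p3.
From p3 via epsilon: add p2.
From p2 via epsilon: add p4.
No new states can be added; the closed set is {p0, p1, p2, p3, p4, p5, p7}.

{p0, p1, p2, p3, p4, p5, p7}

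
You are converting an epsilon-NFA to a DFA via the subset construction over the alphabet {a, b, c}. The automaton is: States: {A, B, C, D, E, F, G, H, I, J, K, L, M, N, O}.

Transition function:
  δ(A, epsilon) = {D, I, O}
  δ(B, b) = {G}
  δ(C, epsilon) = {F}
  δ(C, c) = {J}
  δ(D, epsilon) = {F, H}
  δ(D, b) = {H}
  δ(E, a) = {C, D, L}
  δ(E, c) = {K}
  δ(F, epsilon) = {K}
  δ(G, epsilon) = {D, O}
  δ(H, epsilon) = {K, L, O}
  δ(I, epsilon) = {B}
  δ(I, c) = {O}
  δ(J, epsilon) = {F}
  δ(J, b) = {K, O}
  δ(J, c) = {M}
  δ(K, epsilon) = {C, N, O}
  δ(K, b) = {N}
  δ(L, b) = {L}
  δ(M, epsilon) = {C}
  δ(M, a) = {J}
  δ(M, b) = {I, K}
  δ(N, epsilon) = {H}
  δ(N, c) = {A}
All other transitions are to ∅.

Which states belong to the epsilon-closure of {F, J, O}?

{C, F, H, J, K, L, N, O}

Start with {F, J, O}.
From F via epsilon: add K.
From K via epsilon: add C, N.
From N via epsilon: add H.
From H via epsilon: add L.
No new states can be added; the closed set is {C, F, H, J, K, L, N, O}.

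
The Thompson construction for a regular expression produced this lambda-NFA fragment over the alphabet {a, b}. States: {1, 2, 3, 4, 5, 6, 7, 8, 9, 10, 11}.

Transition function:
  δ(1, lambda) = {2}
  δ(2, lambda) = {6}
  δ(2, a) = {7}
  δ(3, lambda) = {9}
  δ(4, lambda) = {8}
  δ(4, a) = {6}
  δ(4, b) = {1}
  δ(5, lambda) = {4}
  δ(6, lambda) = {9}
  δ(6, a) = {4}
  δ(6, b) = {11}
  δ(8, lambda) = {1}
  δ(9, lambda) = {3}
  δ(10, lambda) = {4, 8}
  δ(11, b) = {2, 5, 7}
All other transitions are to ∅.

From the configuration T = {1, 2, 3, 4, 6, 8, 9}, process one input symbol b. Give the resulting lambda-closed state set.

4 on b → {1}.
6 on b → {11}.
No b-transition from 1, 2, 3, 8, 9.
Union after reading b: {1, 11}.
Now take the lambda-closure:
From 1 via lambda: add 2.
From 2 via lambda: add 6.
From 6 via lambda: add 9.
From 9 via lambda: add 3.
No new states can be added; the closed set is {1, 2, 3, 6, 9, 11}.

{1, 2, 3, 6, 9, 11}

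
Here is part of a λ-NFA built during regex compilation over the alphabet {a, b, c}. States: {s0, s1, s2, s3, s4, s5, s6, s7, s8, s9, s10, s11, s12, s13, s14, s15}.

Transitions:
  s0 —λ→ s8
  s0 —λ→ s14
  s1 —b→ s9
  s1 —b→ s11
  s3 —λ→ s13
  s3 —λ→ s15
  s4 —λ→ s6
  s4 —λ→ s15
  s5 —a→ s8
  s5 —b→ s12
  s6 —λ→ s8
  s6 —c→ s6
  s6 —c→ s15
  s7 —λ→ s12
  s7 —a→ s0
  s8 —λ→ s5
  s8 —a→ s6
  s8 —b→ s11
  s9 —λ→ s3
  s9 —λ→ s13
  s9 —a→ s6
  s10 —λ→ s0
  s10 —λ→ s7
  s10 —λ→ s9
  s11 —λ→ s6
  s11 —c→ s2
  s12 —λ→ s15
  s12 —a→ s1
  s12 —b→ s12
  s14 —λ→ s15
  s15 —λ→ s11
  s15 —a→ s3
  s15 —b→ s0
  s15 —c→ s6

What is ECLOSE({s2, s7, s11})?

{s2, s5, s6, s7, s8, s11, s12, s15}

Start with {s2, s7, s11}.
From s7 via λ: add s12.
From s11 via λ: add s6.
From s6 via λ: add s8.
From s12 via λ: add s15.
From s8 via λ: add s5.
No new states can be added; the closed set is {s2, s5, s6, s7, s8, s11, s12, s15}.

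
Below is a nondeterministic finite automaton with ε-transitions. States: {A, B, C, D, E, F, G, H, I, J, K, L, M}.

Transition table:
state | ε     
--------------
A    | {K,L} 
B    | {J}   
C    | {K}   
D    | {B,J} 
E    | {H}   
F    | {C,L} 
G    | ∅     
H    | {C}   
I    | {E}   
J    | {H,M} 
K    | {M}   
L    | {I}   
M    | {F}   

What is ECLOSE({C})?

{C, E, F, H, I, K, L, M}

Start with {C}.
From C via ε: add K.
From K via ε: add M.
From M via ε: add F.
From F via ε: add L.
From L via ε: add I.
From I via ε: add E.
From E via ε: add H.
No new states can be added; the closed set is {C, E, F, H, I, K, L, M}.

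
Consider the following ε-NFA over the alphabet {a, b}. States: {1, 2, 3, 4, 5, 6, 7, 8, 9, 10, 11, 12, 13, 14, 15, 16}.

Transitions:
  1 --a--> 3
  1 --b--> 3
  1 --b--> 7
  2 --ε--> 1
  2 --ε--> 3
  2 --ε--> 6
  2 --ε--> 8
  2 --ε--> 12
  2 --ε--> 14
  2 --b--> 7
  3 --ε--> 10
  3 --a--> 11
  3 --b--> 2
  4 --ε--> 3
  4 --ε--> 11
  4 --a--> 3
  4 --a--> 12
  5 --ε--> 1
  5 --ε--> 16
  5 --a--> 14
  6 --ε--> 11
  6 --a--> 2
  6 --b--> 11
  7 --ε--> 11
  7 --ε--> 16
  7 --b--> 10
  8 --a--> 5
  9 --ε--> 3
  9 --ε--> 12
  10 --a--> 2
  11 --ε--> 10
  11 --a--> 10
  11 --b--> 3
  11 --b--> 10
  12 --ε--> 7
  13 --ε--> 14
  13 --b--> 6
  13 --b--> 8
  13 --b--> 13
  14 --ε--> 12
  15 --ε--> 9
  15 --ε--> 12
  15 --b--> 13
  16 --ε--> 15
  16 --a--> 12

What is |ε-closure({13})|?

10

Start with {13}.
From 13 via ε: add 14.
From 14 via ε: add 12.
From 12 via ε: add 7.
From 7 via ε: add 11, 16.
From 11 via ε: add 10.
From 16 via ε: add 15.
From 15 via ε: add 9.
From 9 via ε: add 3.
ε-closure = {3, 7, 9, 10, 11, 12, 13, 14, 15, 16}, which has 10 states.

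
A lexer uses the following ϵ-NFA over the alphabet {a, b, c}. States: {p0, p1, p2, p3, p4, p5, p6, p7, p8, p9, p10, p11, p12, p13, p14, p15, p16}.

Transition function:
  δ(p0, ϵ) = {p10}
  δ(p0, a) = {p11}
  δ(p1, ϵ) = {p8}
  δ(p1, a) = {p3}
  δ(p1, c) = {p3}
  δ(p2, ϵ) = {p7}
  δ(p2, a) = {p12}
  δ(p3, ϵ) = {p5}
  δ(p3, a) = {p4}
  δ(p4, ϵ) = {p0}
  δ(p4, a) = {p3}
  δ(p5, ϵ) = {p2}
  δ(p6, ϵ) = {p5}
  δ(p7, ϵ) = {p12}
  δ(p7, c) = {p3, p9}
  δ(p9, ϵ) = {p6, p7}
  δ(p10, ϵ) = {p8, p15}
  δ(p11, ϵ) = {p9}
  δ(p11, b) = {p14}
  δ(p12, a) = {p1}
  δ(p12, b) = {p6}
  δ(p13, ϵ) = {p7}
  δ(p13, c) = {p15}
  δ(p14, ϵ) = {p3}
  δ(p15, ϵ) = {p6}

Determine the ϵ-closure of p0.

Start with {p0}.
From p0 via ϵ: add p10.
From p10 via ϵ: add p8, p15.
From p15 via ϵ: add p6.
From p6 via ϵ: add p5.
From p5 via ϵ: add p2.
From p2 via ϵ: add p7.
From p7 via ϵ: add p12.
No new states can be added; the closed set is {p0, p2, p5, p6, p7, p8, p10, p12, p15}.

{p0, p2, p5, p6, p7, p8, p10, p12, p15}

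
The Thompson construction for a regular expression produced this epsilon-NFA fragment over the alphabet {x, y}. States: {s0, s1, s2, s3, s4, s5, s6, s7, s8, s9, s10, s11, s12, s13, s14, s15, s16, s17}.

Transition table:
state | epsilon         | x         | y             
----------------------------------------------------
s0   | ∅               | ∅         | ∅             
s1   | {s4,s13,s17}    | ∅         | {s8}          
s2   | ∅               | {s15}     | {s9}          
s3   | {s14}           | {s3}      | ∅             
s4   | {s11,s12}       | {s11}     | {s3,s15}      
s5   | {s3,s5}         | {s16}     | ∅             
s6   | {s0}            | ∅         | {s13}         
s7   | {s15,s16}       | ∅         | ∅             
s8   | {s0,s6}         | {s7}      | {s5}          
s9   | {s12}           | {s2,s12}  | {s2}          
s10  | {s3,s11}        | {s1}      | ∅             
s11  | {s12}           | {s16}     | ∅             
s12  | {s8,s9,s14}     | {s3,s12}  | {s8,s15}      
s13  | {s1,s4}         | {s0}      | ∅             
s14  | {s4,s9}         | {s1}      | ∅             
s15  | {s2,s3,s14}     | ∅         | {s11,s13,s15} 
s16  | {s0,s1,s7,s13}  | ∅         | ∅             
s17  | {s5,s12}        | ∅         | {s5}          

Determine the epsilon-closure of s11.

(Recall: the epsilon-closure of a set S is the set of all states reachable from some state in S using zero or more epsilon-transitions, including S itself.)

Start with {s11}.
From s11 via epsilon: add s12.
From s12 via epsilon: add s8, s9, s14.
From s8 via epsilon: add s0, s6.
From s14 via epsilon: add s4.
No new states can be added; the closed set is {s0, s4, s6, s8, s9, s11, s12, s14}.

{s0, s4, s6, s8, s9, s11, s12, s14}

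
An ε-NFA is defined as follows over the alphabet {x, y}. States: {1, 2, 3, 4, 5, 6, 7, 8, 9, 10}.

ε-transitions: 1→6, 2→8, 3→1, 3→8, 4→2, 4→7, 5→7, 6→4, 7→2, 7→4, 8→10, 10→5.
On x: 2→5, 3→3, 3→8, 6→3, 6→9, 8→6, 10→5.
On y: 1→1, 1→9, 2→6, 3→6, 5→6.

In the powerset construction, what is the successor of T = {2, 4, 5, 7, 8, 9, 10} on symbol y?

2 on y → {6}.
5 on y → {6}.
No y-transition from 4, 7, 8, 9, 10.
Union after reading y: {6}.
Now take the ε-closure:
From 6 via ε: add 4.
From 4 via ε: add 2, 7.
From 2 via ε: add 8.
From 8 via ε: add 10.
From 10 via ε: add 5.
No new states can be added; the closed set is {2, 4, 5, 6, 7, 8, 10}.

{2, 4, 5, 6, 7, 8, 10}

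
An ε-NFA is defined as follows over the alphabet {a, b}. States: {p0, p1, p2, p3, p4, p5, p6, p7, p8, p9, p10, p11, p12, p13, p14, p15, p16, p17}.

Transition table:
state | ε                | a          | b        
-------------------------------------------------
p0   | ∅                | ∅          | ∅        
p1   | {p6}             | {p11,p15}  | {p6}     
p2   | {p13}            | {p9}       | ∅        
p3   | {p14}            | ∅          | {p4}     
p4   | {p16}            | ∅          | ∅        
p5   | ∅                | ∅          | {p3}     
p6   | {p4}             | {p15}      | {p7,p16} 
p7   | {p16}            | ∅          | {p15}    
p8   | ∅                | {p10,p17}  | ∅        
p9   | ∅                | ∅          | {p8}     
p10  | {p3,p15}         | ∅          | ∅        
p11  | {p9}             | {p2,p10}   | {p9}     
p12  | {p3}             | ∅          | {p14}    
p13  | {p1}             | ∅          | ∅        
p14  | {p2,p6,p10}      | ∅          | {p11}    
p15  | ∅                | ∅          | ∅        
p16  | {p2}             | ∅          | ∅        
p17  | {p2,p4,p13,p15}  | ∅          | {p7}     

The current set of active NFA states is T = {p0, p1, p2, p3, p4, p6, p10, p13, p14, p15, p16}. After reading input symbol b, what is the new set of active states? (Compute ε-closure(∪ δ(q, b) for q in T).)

{p1, p2, p4, p6, p7, p9, p11, p13, p16}

p1 on b → {p6}.
p3 on b → {p4}.
p6 on b → {p7, p16}.
p14 on b → {p11}.
No b-transition from p0, p2, p4, p10, p13, p15, p16.
Union after reading b: {p4, p6, p7, p11, p16}.
Now take the ε-closure:
From p11 via ε: add p9.
From p16 via ε: add p2.
From p2 via ε: add p13.
From p13 via ε: add p1.
No new states can be added; the closed set is {p1, p2, p4, p6, p7, p9, p11, p13, p16}.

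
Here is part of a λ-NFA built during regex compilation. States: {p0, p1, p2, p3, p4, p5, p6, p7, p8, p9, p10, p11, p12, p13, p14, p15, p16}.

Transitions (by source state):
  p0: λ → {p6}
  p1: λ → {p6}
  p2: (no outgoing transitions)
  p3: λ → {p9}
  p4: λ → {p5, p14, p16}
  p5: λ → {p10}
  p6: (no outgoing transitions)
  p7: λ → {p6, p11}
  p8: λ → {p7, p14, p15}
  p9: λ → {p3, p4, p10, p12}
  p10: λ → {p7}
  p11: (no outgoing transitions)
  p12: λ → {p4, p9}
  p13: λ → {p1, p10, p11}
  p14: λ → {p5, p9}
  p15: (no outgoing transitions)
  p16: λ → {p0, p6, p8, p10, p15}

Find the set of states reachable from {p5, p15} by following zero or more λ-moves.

Start with {p5, p15}.
From p5 via λ: add p10.
From p10 via λ: add p7.
From p7 via λ: add p6, p11.
No new states can be added; the closed set is {p5, p6, p7, p10, p11, p15}.

{p5, p6, p7, p10, p11, p15}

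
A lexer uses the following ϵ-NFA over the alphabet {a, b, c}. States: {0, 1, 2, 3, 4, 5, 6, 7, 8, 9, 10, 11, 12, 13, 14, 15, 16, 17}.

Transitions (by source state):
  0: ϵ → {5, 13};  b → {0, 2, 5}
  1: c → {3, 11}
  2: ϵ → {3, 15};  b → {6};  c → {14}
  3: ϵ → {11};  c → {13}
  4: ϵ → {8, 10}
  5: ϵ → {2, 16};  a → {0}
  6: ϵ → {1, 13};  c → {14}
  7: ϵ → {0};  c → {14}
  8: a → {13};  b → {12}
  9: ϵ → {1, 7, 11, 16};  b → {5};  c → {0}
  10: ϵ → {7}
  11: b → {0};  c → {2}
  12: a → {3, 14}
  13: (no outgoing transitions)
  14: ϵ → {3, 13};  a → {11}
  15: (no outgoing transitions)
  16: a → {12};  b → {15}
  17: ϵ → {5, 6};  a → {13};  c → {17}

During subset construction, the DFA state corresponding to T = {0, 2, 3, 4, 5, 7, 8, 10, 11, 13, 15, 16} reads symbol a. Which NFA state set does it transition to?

{0, 2, 3, 5, 11, 12, 13, 15, 16}

5 on a → {0}.
8 on a → {13}.
16 on a → {12}.
No a-transition from 0, 2, 3, 4, 7, 10, 11, 13, 15.
Union after reading a: {0, 12, 13}.
Now take the ϵ-closure:
From 0 via ϵ: add 5.
From 5 via ϵ: add 2, 16.
From 2 via ϵ: add 3, 15.
From 3 via ϵ: add 11.
No new states can be added; the closed set is {0, 2, 3, 5, 11, 12, 13, 15, 16}.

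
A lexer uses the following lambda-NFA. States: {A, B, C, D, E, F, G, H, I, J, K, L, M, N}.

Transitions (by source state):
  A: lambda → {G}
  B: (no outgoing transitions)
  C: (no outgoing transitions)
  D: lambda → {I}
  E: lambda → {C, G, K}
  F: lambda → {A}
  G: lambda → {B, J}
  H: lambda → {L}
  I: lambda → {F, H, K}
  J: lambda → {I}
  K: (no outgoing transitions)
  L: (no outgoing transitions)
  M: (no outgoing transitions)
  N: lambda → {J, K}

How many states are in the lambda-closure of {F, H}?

Start with {F, H}.
From F via lambda: add A.
From H via lambda: add L.
From A via lambda: add G.
From G via lambda: add B, J.
From J via lambda: add I.
From I via lambda: add K.
lambda-closure = {A, B, F, G, H, I, J, K, L}, which has 9 states.

9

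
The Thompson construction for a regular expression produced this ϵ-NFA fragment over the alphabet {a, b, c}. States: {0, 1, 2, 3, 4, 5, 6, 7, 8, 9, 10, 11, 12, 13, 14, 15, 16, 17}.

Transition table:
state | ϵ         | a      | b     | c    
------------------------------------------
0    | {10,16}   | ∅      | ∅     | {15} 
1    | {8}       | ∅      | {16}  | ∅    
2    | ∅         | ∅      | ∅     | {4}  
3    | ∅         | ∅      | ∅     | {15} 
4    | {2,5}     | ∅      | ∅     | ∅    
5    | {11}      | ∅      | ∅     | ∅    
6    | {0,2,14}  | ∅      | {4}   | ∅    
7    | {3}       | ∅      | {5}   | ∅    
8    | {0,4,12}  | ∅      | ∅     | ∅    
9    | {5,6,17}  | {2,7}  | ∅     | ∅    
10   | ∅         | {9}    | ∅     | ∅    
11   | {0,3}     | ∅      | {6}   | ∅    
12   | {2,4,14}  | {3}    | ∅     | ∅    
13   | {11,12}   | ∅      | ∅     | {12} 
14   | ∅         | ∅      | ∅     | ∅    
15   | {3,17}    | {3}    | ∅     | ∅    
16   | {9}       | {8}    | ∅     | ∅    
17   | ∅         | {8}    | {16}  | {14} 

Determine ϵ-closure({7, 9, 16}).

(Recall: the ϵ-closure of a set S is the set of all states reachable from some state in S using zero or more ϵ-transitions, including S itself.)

Start with {7, 9, 16}.
From 7 via ϵ: add 3.
From 9 via ϵ: add 5, 6, 17.
From 5 via ϵ: add 11.
From 6 via ϵ: add 0, 2, 14.
From 0 via ϵ: add 10.
No new states can be added; the closed set is {0, 2, 3, 5, 6, 7, 9, 10, 11, 14, 16, 17}.

{0, 2, 3, 5, 6, 7, 9, 10, 11, 14, 16, 17}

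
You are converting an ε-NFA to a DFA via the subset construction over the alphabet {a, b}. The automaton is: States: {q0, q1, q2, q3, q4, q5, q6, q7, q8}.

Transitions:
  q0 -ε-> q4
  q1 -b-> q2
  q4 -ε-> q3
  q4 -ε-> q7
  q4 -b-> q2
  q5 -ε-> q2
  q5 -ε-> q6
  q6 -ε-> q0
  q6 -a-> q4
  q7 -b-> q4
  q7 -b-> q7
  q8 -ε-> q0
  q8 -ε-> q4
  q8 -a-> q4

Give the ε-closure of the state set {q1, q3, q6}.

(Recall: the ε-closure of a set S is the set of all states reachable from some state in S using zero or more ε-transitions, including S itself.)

{q0, q1, q3, q4, q6, q7}

Start with {q1, q3, q6}.
From q6 via ε: add q0.
From q0 via ε: add q4.
From q4 via ε: add q7.
No new states can be added; the closed set is {q0, q1, q3, q4, q6, q7}.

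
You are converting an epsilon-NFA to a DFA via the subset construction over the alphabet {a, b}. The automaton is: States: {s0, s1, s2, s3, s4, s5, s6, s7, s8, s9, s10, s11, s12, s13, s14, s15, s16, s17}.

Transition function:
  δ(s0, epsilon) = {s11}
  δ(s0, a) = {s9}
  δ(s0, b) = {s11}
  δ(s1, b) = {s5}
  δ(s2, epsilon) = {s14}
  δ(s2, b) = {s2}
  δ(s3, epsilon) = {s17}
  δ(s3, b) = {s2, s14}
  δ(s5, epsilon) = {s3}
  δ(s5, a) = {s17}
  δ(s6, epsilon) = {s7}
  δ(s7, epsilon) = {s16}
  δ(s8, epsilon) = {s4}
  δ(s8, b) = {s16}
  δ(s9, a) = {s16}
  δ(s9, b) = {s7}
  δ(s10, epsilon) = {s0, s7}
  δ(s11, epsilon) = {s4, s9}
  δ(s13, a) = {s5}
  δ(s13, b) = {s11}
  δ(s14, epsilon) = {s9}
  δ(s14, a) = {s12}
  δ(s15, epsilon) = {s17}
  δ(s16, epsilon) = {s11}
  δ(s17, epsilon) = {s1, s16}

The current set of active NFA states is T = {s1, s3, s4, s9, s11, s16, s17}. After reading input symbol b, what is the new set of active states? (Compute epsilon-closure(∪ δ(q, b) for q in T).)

s1 on b → {s5}.
s3 on b → {s2, s14}.
s9 on b → {s7}.
No b-transition from s4, s11, s16, s17.
Union after reading b: {s2, s5, s7, s14}.
Now take the epsilon-closure:
From s5 via epsilon: add s3.
From s7 via epsilon: add s16.
From s14 via epsilon: add s9.
From s3 via epsilon: add s17.
From s16 via epsilon: add s11.
From s11 via epsilon: add s4.
From s17 via epsilon: add s1.
No new states can be added; the closed set is {s1, s2, s3, s4, s5, s7, s9, s11, s14, s16, s17}.

{s1, s2, s3, s4, s5, s7, s9, s11, s14, s16, s17}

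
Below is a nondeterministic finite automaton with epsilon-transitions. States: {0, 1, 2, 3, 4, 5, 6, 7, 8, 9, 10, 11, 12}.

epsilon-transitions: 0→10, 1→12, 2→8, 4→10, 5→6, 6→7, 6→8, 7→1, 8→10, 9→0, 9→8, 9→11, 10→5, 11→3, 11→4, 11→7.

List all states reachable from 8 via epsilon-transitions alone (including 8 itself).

Start with {8}.
From 8 via epsilon: add 10.
From 10 via epsilon: add 5.
From 5 via epsilon: add 6.
From 6 via epsilon: add 7.
From 7 via epsilon: add 1.
From 1 via epsilon: add 12.
No new states can be added; the closed set is {1, 5, 6, 7, 8, 10, 12}.

{1, 5, 6, 7, 8, 10, 12}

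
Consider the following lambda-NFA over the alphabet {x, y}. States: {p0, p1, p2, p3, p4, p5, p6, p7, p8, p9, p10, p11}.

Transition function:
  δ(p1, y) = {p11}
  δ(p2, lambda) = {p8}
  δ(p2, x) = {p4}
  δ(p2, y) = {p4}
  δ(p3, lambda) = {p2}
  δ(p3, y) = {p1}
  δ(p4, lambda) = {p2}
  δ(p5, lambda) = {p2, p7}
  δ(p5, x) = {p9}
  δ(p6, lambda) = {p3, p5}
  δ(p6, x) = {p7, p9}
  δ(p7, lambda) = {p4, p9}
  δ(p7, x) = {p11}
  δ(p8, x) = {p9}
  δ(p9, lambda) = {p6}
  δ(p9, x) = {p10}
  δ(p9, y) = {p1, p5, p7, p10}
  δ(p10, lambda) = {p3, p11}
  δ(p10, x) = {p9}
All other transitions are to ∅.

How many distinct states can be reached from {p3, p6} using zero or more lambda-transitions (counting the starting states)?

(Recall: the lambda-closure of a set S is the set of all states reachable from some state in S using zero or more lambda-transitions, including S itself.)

8

Start with {p3, p6}.
From p3 via lambda: add p2.
From p6 via lambda: add p5.
From p2 via lambda: add p8.
From p5 via lambda: add p7.
From p7 via lambda: add p4, p9.
lambda-closure = {p2, p3, p4, p5, p6, p7, p8, p9}, which has 8 states.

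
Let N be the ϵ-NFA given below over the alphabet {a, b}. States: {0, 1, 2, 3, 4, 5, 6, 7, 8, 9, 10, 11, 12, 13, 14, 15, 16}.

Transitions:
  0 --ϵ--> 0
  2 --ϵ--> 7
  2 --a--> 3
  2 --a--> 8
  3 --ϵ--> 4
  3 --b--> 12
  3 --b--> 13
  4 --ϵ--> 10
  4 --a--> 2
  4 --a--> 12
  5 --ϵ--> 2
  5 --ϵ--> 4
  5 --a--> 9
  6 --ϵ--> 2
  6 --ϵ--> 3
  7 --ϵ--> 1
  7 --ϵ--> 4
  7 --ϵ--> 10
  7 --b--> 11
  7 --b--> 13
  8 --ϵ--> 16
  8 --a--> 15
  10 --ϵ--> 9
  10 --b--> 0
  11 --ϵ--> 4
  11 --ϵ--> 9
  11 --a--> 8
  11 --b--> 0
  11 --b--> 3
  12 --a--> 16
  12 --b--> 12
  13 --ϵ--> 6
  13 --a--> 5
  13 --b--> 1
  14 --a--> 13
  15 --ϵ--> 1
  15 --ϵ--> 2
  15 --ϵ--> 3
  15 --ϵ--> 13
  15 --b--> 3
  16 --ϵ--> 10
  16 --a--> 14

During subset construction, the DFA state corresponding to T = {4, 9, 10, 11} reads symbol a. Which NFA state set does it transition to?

{1, 2, 4, 7, 8, 9, 10, 12, 16}

4 on a → {2, 12}.
11 on a → {8}.
No a-transition from 9, 10.
Union after reading a: {2, 8, 12}.
Now take the ϵ-closure:
From 2 via ϵ: add 7.
From 8 via ϵ: add 16.
From 7 via ϵ: add 1, 4, 10.
From 10 via ϵ: add 9.
No new states can be added; the closed set is {1, 2, 4, 7, 8, 9, 10, 12, 16}.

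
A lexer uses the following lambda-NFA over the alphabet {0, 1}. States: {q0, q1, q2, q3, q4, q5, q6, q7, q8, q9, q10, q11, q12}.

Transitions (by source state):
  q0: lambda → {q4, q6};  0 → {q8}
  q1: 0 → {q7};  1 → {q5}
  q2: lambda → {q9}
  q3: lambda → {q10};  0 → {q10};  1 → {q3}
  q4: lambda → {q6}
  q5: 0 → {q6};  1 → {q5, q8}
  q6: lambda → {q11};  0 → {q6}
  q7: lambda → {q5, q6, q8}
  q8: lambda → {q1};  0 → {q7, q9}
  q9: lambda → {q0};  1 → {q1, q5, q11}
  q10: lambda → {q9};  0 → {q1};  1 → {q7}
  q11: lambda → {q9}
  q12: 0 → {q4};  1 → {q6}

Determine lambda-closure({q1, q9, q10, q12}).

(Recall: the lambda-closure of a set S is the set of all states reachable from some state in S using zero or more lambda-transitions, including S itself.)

{q0, q1, q4, q6, q9, q10, q11, q12}

Start with {q1, q9, q10, q12}.
From q9 via lambda: add q0.
From q0 via lambda: add q4, q6.
From q6 via lambda: add q11.
No new states can be added; the closed set is {q0, q1, q4, q6, q9, q10, q11, q12}.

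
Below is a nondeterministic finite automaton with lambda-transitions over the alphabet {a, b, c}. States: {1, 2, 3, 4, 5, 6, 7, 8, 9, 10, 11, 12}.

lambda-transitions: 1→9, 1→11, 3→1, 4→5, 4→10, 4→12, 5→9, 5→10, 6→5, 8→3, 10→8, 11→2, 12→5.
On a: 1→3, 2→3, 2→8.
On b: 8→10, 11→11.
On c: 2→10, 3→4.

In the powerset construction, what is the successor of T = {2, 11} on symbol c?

2 on c → {10}.
No c-transition from 11.
Union after reading c: {10}.
Now take the lambda-closure:
From 10 via lambda: add 8.
From 8 via lambda: add 3.
From 3 via lambda: add 1.
From 1 via lambda: add 9, 11.
From 11 via lambda: add 2.
No new states can be added; the closed set is {1, 2, 3, 8, 9, 10, 11}.

{1, 2, 3, 8, 9, 10, 11}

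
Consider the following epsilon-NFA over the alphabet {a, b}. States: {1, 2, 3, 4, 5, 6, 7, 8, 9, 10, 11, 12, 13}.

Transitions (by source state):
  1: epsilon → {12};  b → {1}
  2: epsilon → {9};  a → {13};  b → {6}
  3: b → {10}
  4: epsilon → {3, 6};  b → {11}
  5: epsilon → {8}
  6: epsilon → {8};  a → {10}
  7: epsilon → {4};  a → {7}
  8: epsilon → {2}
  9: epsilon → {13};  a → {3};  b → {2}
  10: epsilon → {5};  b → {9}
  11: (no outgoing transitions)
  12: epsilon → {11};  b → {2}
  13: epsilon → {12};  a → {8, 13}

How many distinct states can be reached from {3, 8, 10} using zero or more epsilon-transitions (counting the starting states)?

9

Start with {3, 8, 10}.
From 8 via epsilon: add 2.
From 10 via epsilon: add 5.
From 2 via epsilon: add 9.
From 9 via epsilon: add 13.
From 13 via epsilon: add 12.
From 12 via epsilon: add 11.
epsilon-closure = {2, 3, 5, 8, 9, 10, 11, 12, 13}, which has 9 states.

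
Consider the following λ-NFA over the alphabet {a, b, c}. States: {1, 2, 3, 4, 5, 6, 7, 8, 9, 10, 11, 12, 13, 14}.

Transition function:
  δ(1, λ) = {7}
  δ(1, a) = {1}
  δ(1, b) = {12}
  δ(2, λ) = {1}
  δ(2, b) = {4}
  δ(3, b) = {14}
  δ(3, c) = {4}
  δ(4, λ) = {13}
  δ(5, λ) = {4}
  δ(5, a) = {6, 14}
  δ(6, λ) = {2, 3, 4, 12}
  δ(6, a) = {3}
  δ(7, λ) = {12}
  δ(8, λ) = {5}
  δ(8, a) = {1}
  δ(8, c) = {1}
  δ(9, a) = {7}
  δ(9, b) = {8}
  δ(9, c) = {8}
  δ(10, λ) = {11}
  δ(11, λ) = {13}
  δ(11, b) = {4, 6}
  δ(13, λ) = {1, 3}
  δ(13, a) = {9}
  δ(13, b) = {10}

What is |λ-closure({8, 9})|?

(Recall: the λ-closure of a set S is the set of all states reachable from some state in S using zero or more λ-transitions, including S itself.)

9

Start with {8, 9}.
From 8 via λ: add 5.
From 5 via λ: add 4.
From 4 via λ: add 13.
From 13 via λ: add 1, 3.
From 1 via λ: add 7.
From 7 via λ: add 12.
λ-closure = {1, 3, 4, 5, 7, 8, 9, 12, 13}, which has 9 states.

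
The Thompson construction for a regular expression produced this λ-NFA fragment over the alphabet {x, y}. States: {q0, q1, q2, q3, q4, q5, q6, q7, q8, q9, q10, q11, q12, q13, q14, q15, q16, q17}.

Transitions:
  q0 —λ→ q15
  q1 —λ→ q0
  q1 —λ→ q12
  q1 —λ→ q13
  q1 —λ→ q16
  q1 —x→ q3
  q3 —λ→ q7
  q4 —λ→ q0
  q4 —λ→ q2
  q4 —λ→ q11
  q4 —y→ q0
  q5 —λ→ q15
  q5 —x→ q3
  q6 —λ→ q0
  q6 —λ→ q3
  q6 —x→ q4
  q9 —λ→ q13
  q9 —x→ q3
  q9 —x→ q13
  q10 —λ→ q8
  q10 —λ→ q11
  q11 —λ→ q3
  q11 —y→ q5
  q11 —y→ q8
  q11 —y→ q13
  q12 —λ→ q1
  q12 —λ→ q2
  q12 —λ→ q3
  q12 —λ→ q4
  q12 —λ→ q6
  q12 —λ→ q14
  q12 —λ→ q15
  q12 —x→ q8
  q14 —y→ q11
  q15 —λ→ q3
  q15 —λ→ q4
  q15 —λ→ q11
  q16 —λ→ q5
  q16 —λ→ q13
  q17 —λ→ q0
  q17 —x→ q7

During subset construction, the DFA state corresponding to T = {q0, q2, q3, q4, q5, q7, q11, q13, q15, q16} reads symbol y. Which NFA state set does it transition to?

{q0, q2, q3, q4, q5, q7, q8, q11, q13, q15}

q4 on y → {q0}.
q11 on y → {q5, q8, q13}.
No y-transition from q0, q2, q3, q5, q7, q13, q15, q16.
Union after reading y: {q0, q5, q8, q13}.
Now take the λ-closure:
From q0 via λ: add q15.
From q15 via λ: add q3, q4, q11.
From q3 via λ: add q7.
From q4 via λ: add q2.
No new states can be added; the closed set is {q0, q2, q3, q4, q5, q7, q8, q11, q13, q15}.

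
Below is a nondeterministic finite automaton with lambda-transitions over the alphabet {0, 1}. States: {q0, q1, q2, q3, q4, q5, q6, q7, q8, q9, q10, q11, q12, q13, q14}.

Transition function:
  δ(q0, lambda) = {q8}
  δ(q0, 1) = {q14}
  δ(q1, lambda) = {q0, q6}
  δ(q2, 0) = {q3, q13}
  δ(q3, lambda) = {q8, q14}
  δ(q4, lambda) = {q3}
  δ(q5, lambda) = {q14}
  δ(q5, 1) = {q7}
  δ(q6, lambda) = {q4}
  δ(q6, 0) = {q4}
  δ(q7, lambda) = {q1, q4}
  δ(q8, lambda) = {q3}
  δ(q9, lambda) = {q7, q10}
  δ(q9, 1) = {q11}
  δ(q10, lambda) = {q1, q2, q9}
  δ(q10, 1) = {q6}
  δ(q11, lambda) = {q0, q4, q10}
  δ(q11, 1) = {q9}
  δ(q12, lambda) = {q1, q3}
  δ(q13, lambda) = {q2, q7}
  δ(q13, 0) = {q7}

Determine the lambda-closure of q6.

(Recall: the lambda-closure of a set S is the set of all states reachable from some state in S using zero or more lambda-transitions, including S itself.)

Start with {q6}.
From q6 via lambda: add q4.
From q4 via lambda: add q3.
From q3 via lambda: add q8, q14.
No new states can be added; the closed set is {q3, q4, q6, q8, q14}.

{q3, q4, q6, q8, q14}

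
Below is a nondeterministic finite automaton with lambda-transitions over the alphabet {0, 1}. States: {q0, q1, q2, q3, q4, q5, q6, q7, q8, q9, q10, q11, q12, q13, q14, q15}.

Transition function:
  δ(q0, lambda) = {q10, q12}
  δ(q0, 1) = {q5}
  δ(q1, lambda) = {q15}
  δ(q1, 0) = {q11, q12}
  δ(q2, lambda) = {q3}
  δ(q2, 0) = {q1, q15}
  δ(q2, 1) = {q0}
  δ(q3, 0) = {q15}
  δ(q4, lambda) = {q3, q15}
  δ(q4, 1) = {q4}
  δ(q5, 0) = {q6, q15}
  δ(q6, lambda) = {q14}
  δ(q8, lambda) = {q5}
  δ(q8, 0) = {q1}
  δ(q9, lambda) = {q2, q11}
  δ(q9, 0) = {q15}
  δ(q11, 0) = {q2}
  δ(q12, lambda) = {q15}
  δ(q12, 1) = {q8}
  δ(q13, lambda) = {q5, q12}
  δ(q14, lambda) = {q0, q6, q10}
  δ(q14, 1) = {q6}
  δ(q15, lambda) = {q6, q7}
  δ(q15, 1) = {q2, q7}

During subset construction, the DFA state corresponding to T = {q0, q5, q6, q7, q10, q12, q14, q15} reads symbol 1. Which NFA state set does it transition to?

q0 on 1 → {q5}.
q12 on 1 → {q8}.
q14 on 1 → {q6}.
q15 on 1 → {q2, q7}.
No 1-transition from q5, q6, q7, q10.
Union after reading 1: {q2, q5, q6, q7, q8}.
Now take the lambda-closure:
From q2 via lambda: add q3.
From q6 via lambda: add q14.
From q14 via lambda: add q0, q10.
From q0 via lambda: add q12.
From q12 via lambda: add q15.
No new states can be added; the closed set is {q0, q2, q3, q5, q6, q7, q8, q10, q12, q14, q15}.

{q0, q2, q3, q5, q6, q7, q8, q10, q12, q14, q15}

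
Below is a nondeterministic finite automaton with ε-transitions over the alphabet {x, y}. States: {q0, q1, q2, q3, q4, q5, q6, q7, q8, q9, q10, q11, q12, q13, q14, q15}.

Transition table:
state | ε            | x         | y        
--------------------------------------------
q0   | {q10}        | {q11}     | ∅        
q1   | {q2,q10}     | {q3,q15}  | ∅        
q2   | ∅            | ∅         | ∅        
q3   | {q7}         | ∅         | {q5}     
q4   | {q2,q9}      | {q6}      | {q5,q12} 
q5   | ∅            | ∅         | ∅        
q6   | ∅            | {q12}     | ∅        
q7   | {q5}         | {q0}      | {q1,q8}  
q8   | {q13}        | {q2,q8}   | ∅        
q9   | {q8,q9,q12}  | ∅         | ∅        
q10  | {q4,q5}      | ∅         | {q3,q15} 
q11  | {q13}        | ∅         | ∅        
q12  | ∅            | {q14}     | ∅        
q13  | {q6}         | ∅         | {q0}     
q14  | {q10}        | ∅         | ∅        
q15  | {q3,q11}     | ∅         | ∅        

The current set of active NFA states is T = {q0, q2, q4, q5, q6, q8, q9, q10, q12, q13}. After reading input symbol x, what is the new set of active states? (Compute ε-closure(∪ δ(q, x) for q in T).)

q0 on x → {q11}.
q4 on x → {q6}.
q6 on x → {q12}.
q8 on x → {q2, q8}.
q12 on x → {q14}.
No x-transition from q2, q5, q9, q10, q13.
Union after reading x: {q2, q6, q8, q11, q12, q14}.
Now take the ε-closure:
From q8 via ε: add q13.
From q14 via ε: add q10.
From q10 via ε: add q4, q5.
From q4 via ε: add q9.
No new states can be added; the closed set is {q2, q4, q5, q6, q8, q9, q10, q11, q12, q13, q14}.

{q2, q4, q5, q6, q8, q9, q10, q11, q12, q13, q14}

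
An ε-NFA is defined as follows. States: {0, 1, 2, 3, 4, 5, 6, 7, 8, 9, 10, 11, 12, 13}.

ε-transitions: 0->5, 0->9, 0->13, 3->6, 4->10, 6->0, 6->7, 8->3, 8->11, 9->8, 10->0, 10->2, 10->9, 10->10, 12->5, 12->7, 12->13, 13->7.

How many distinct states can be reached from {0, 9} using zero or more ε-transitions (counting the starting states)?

9

Start with {0, 9}.
From 0 via ε: add 5, 13.
From 9 via ε: add 8.
From 8 via ε: add 3, 11.
From 13 via ε: add 7.
From 3 via ε: add 6.
ε-closure = {0, 3, 5, 6, 7, 8, 9, 11, 13}, which has 9 states.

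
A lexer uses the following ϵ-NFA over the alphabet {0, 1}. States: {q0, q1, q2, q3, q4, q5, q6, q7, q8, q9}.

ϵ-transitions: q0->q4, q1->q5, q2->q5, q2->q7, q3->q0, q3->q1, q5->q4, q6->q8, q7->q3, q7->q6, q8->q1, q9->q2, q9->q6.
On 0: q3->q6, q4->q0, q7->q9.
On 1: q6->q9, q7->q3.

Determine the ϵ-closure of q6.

Start with {q6}.
From q6 via ϵ: add q8.
From q8 via ϵ: add q1.
From q1 via ϵ: add q5.
From q5 via ϵ: add q4.
No new states can be added; the closed set is {q1, q4, q5, q6, q8}.

{q1, q4, q5, q6, q8}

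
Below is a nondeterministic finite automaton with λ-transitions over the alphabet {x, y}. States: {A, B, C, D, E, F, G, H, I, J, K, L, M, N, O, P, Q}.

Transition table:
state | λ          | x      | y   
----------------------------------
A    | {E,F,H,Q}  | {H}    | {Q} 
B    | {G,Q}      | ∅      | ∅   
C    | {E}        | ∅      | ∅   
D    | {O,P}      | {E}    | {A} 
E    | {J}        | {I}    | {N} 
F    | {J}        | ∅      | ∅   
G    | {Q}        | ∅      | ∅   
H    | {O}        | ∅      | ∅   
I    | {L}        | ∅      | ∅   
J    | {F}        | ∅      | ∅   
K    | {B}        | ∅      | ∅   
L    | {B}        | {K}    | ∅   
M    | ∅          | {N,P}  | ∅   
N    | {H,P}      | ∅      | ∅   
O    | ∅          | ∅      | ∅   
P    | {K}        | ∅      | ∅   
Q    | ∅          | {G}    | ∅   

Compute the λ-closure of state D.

Start with {D}.
From D via λ: add O, P.
From P via λ: add K.
From K via λ: add B.
From B via λ: add G, Q.
No new states can be added; the closed set is {B, D, G, K, O, P, Q}.

{B, D, G, K, O, P, Q}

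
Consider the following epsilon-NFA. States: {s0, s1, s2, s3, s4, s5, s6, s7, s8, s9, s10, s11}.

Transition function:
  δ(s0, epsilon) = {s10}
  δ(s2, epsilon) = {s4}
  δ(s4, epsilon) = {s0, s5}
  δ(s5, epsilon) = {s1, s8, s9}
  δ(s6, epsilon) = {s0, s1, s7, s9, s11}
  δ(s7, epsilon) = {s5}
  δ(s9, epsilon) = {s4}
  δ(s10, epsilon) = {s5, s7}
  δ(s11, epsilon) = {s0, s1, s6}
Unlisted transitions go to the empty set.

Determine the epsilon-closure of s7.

{s0, s1, s4, s5, s7, s8, s9, s10}

Start with {s7}.
From s7 via epsilon: add s5.
From s5 via epsilon: add s1, s8, s9.
From s9 via epsilon: add s4.
From s4 via epsilon: add s0.
From s0 via epsilon: add s10.
No new states can be added; the closed set is {s0, s1, s4, s5, s7, s8, s9, s10}.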